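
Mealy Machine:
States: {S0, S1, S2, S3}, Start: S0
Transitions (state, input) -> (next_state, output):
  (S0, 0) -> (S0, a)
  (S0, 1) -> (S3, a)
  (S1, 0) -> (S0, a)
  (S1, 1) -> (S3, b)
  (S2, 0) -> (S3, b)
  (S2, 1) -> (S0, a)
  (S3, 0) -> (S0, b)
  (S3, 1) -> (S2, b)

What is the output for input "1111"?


Step-by-step:
  (S0, 1) -> (S3, a)
  (S3, 1) -> (S2, b)
  (S2, 1) -> (S0, a)
  (S0, 1) -> (S3, a)

"abaa"


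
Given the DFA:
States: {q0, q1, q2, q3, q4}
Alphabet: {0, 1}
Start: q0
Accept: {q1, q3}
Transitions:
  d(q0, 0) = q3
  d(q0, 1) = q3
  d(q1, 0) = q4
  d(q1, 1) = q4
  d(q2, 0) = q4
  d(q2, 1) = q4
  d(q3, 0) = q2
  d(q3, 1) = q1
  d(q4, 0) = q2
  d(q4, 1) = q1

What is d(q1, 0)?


Looking up transition d(q1, 0)

q4


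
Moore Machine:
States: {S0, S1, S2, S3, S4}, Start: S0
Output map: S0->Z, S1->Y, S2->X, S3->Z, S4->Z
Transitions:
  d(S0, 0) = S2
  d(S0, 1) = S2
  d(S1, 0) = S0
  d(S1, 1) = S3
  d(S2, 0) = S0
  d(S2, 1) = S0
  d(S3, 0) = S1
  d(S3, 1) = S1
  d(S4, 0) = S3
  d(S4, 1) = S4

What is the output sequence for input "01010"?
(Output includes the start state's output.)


Start: S0 (output Z)
  --0--> S2 (output X)
  --1--> S0 (output Z)
  --0--> S2 (output X)
  --1--> S0 (output Z)
  --0--> S2 (output X)

"ZXZXZX"


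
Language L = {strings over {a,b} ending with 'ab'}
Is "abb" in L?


last two symbols = 'bb'

No, "abb" is not in L


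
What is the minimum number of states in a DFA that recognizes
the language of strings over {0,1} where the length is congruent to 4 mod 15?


States track (length) mod 15.
Need 15 states: one per remainder 0..14; accept = remainder 4.

15


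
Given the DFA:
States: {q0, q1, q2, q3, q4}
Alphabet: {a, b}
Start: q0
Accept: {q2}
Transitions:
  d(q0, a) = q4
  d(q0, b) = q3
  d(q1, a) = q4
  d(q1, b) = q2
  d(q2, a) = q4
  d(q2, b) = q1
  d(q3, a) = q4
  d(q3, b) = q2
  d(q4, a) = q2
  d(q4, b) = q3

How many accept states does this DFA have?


Accept states listed: {q2}
Counting: q2(1)

1


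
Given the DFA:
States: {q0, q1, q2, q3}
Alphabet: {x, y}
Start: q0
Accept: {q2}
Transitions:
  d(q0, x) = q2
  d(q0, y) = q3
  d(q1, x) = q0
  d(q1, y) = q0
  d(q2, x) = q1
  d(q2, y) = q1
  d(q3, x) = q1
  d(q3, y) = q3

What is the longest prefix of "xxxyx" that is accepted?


Run the DFA, marking each prefix where the state is accepting:
  "" -> q0 [reject]
  "x" -> q2 [accept]
  "xx" -> q1 [reject]
  "xxx" -> q0 [reject]
  "xxxy" -> q3 [reject]
  "xxxyx" -> q1 [reject]

"x"


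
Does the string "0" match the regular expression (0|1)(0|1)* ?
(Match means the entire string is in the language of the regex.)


|string| = 1; first = '0'; last = '0'

Yes, "0" matches (0|1)(0|1)*


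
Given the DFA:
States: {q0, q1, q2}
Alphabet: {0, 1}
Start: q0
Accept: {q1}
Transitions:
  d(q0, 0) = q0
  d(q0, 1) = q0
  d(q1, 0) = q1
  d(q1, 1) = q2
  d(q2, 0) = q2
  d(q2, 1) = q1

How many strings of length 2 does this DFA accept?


Enumerating all length-2 strings:
  "00" -> q0 [reject]
  "01" -> q0 [reject]
  "10" -> q0 [reject]
  "11" -> q0 [reject]

0 out of 4


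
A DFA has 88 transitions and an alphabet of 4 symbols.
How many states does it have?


Each state has exactly one transition per symbol.
states = transitions / |alphabet| = 88 / 4 = 22

22


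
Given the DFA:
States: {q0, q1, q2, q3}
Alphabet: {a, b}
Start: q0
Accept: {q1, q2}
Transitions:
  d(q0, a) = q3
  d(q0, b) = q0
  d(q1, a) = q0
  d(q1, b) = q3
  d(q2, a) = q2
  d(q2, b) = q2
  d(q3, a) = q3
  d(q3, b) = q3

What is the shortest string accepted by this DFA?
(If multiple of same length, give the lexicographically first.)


BFS by string length (lex-first path to each state shown):
  len 0: q0<-""
  len 1: q0<-"b", q3<-"a"
  len 2: q0<-"bb", q3<-"aa"
  len 3: q0<-"bbb", q3<-"aaa"
  len 4: q0<-"bbbb", q3<-"aaaa"
  len 5: q0<-"bbbbb", q3<-"aaaaa"
  len 6: q0<-"bbbbbb", q3<-"aaaaaa"
  len 7: q0<-"bbbbbbb", q3<-"aaaaaaa"
  len 8: q0<-"bbbbbbbb", q3<-"aaaaaaaa"

No string accepted (empty language)


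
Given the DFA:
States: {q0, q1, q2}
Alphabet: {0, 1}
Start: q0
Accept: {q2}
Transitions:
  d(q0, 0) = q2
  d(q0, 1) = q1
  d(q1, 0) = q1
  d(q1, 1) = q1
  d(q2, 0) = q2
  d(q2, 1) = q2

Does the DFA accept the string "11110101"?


Trace: q0 -> q1 -> q1 -> q1 -> q1 -> q1 -> q1 -> q1 -> q1
Final state: q1
Accept states: {q2}

No, rejected (final state q1 is not an accept state)


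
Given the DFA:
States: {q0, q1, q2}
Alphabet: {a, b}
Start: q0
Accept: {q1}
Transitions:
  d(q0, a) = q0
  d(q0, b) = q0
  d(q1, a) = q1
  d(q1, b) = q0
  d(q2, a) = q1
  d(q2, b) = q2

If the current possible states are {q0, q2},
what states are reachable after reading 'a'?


Apply transition on 'a' from each current state:
  d(q0, a) = q0
  d(q2, a) = q1

{q0, q1}


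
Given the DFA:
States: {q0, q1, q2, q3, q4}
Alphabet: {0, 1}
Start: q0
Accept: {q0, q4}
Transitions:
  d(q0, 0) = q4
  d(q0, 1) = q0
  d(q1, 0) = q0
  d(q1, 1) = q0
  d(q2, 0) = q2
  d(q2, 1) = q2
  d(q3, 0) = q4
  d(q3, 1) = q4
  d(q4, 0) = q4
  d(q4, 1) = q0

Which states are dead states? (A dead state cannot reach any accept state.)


Forward reachability from each state:
  q0 -> reaches accept state q0 (live)
  q1 -> reaches accept state q0 (live)
  q2 -> reaches {q2}, no accept state (dead)
  q3 -> reaches accept state q0 (live)
  q4 -> reaches accept state q0 (live)

{q2}


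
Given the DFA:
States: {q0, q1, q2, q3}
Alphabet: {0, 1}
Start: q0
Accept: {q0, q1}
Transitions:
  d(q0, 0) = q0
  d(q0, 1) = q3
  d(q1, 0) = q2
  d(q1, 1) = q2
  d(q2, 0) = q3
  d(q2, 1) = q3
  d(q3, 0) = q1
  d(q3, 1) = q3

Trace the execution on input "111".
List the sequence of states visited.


Input: 111
d(q0, 1) = q3
d(q3, 1) = q3
d(q3, 1) = q3


q0 -> q3 -> q3 -> q3


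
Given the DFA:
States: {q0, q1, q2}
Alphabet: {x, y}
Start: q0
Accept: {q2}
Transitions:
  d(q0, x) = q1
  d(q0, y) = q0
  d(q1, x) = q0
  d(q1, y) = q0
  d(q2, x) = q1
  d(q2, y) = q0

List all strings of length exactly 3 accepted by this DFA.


All strings of length 3: 8 total
Accepted: 0

None


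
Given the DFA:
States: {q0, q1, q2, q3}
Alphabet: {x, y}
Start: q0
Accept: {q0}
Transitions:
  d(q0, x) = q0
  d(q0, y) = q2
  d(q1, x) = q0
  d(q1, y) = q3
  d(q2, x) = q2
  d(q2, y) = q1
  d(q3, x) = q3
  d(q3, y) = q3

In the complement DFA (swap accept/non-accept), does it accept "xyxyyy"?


Trace: q0 -> q0 -> q2 -> q2 -> q1 -> q3 -> q3
Final: q3
Original accept: {q0}
Complement: q3 is not in original accept

Yes, complement accepts (original rejects)


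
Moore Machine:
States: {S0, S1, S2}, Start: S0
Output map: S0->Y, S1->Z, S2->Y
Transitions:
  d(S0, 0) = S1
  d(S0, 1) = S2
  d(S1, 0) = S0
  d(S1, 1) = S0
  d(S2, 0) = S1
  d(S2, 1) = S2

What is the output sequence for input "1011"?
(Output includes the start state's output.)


Start: S0 (output Y)
  --1--> S2 (output Y)
  --0--> S1 (output Z)
  --1--> S0 (output Y)
  --1--> S2 (output Y)

"YYZYY"


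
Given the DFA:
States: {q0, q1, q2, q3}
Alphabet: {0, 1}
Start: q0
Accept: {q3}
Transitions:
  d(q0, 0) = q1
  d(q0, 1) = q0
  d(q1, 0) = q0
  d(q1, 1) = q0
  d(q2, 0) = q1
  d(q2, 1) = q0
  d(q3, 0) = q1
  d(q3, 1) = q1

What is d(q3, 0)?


Looking up transition d(q3, 0)

q1


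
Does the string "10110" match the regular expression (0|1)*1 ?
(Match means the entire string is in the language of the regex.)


|string| = 5; first = '1'; last = '0'

No, "10110" does not match (0|1)*1


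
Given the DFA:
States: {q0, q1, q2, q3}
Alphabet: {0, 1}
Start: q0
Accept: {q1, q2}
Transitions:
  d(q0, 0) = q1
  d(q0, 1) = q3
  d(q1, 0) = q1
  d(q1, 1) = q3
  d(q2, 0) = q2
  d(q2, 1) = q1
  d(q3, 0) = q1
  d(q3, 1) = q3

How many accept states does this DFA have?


Accept states listed: {q1, q2}
Counting: q1(1) q2(2)

2


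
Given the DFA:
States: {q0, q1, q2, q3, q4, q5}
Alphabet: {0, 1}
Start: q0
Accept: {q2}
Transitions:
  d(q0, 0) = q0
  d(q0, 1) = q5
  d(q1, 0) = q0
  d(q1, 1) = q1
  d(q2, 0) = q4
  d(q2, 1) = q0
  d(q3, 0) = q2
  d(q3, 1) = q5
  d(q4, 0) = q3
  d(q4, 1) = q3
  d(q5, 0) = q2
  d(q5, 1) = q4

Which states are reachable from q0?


BFS from q0:
  layer 0: {q0}
  layer 1: {q5}
  layer 2: {q2, q4}
  layer 3: {q3}

{q0, q2, q3, q4, q5}


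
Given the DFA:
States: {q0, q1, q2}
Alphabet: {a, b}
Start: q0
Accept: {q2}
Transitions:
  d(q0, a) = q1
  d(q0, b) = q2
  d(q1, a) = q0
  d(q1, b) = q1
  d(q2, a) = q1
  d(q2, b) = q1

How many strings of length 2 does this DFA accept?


Enumerating all length-2 strings:
  "aa" -> q0 [reject]
  "ab" -> q1 [reject]
  "ba" -> q1 [reject]
  "bb" -> q1 [reject]

0 out of 4


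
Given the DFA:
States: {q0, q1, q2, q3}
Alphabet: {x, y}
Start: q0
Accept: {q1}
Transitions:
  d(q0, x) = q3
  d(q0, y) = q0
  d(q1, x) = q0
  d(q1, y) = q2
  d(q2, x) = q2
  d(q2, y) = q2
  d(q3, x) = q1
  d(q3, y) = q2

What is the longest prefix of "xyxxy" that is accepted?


Run the DFA, marking each prefix where the state is accepting:
  "" -> q0 [reject]
  "x" -> q3 [reject]
  "xy" -> q2 [reject]
  "xyx" -> q2 [reject]
  "xyxx" -> q2 [reject]
  "xyxxy" -> q2 [reject]

No prefix is accepted


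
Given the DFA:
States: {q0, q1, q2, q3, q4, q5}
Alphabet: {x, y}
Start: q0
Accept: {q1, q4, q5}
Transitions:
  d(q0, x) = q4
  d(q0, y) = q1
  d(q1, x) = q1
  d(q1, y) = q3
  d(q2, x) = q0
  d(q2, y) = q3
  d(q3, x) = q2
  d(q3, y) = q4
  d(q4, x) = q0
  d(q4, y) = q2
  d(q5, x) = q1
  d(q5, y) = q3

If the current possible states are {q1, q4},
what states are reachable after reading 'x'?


Apply transition on 'x' from each current state:
  d(q1, x) = q1
  d(q4, x) = q0

{q0, q1}


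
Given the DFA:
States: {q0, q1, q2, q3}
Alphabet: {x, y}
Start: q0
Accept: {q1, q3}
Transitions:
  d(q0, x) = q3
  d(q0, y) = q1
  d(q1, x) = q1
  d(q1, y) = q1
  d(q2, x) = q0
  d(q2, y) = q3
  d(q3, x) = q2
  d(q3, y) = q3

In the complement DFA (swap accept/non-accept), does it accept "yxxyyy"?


Trace: q0 -> q1 -> q1 -> q1 -> q1 -> q1 -> q1
Final: q1
Original accept: {q1, q3}
Complement: q1 is in original accept

No, complement rejects (original accepts)


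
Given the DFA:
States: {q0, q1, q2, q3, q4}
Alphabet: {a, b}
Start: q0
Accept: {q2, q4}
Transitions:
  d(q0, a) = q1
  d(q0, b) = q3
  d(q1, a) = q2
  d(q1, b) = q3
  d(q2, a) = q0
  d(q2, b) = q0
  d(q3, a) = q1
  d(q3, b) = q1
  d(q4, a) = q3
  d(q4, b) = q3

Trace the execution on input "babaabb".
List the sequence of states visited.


Input: babaabb
d(q0, b) = q3
d(q3, a) = q1
d(q1, b) = q3
d(q3, a) = q1
d(q1, a) = q2
d(q2, b) = q0
d(q0, b) = q3


q0 -> q3 -> q1 -> q3 -> q1 -> q2 -> q0 -> q3


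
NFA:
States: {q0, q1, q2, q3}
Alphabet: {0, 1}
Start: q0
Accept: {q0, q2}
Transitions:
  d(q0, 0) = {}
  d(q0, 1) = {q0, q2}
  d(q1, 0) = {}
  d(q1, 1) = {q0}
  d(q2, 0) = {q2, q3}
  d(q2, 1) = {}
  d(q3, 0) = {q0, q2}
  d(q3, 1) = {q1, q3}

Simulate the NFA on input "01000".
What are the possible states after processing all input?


Start: {q0}
  --0--> {}
  --1--> {}
  --0--> {}
  --0--> {}
  --0--> {}

{} (empty set, no valid transitions)


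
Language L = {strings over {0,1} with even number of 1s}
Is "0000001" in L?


count('1') = 1; 1 mod 2 = 1

No, "0000001" is not in L


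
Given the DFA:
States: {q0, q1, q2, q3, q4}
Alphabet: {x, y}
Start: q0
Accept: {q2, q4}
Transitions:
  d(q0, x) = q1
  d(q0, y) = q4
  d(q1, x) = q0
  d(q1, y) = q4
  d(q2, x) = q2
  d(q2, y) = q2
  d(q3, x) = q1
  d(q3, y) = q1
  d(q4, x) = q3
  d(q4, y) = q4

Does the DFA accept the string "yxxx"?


Trace: q0 -> q4 -> q3 -> q1 -> q0
Final state: q0
Accept states: {q2, q4}

No, rejected (final state q0 is not an accept state)


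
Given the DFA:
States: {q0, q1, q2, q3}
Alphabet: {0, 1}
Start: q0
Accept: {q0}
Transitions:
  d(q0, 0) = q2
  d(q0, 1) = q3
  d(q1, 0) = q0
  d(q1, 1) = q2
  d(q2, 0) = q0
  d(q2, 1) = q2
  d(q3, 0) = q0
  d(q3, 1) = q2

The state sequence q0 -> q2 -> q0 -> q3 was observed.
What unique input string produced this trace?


Trace back each transition to find the symbol:
  q0 --[0]--> q2
  q2 --[0]--> q0
  q0 --[1]--> q3

"001"


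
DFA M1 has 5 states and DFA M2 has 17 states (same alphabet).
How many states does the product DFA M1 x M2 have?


Product construction pairs every M1 state with every M2 state.
5 * 17 = 85

85


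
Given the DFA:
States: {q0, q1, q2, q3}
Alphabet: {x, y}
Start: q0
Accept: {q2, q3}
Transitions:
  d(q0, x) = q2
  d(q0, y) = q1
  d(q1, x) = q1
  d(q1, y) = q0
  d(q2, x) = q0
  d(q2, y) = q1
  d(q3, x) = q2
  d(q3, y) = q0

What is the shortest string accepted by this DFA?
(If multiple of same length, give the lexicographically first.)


BFS by string length (lex-first path to each state shown):
  len 0: q0<-""
  len 1: q1<-"y", q2<-"x"
Found accept state at length 1.

"x"


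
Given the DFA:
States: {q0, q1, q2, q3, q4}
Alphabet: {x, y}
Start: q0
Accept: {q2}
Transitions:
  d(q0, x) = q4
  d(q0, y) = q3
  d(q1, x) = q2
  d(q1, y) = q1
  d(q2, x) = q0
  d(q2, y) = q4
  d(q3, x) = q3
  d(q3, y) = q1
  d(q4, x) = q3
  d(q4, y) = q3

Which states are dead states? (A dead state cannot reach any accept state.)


Forward reachability from each state:
  q0 -> reaches accept state q2 (live)
  q1 -> reaches accept state q2 (live)
  q2 -> reaches accept state q2 (live)
  q3 -> reaches accept state q2 (live)
  q4 -> reaches accept state q2 (live)

None (all states can reach an accept state)


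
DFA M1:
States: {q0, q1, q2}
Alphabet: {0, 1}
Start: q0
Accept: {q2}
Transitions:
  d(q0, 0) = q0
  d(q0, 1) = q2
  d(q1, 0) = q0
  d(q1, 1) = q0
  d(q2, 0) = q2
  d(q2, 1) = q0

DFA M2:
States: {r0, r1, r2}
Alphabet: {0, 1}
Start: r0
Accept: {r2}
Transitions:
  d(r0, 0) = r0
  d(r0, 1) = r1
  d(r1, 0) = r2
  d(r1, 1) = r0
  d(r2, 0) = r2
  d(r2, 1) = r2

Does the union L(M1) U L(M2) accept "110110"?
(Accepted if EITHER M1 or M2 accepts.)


M1: final=q0 accepted=False
M2: final=r0 accepted=False

No, union rejects (neither accepts)


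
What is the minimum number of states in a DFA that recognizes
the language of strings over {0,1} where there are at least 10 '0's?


States: count = 0, 1, ..., 9, and a final '>= 10' state.
Total: 10 + 1 = 11. Accept = '>= 10' state.

11


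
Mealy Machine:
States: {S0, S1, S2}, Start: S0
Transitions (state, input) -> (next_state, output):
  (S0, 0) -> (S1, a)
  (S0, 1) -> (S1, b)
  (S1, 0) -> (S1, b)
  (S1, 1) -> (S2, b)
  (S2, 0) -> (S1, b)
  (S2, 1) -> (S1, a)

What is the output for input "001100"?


Step-by-step:
  (S0, 0) -> (S1, a)
  (S1, 0) -> (S1, b)
  (S1, 1) -> (S2, b)
  (S2, 1) -> (S1, a)
  (S1, 0) -> (S1, b)
  (S1, 0) -> (S1, b)

"abbabb"


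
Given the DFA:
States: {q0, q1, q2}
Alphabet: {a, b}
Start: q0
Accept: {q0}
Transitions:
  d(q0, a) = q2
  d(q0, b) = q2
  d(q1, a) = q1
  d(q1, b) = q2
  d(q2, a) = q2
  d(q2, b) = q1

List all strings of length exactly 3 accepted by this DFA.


All strings of length 3: 8 total
Accepted: 0

None


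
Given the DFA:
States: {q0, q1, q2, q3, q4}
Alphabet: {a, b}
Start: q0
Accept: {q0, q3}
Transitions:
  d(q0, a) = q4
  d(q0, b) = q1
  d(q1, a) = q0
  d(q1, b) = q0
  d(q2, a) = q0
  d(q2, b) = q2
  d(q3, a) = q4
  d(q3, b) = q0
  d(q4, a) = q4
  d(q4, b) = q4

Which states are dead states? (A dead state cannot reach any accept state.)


Forward reachability from each state:
  q0 -> reaches accept state q0 (live)
  q1 -> reaches accept state q0 (live)
  q2 -> reaches accept state q0 (live)
  q3 -> reaches accept state q0 (live)
  q4 -> reaches {q4}, no accept state (dead)

{q4}


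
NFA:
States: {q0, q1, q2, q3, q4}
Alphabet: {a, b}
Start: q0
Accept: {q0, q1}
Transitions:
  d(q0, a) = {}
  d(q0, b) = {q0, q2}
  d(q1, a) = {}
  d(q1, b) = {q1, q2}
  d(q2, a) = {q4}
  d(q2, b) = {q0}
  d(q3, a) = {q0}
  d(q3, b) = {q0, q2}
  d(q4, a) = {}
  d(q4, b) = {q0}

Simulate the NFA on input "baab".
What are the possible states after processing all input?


Start: {q0}
  --b--> {q0, q2}
  --a--> {q4}
  --a--> {}
  --b--> {}

{} (empty set, no valid transitions)


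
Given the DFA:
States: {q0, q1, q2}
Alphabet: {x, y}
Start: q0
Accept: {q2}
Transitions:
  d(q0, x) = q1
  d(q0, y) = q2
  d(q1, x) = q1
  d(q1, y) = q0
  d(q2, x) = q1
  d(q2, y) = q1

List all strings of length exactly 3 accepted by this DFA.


All strings of length 3: 8 total
Accepted: 1

"xyy"


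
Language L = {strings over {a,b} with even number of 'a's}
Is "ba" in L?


count('a') = 1; 1 mod 2 = 1

No, "ba" is not in L


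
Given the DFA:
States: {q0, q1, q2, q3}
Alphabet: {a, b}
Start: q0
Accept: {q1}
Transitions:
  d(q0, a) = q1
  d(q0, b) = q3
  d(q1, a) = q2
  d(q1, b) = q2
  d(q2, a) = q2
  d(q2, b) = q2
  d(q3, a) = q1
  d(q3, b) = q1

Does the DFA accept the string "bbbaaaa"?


Trace: q0 -> q3 -> q1 -> q2 -> q2 -> q2 -> q2 -> q2
Final state: q2
Accept states: {q1}

No, rejected (final state q2 is not an accept state)


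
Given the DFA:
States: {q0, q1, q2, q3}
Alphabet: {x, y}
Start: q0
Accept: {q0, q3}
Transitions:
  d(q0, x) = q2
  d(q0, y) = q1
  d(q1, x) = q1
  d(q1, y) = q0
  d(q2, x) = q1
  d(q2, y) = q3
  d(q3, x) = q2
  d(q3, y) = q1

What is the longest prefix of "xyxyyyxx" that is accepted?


Run the DFA, marking each prefix where the state is accepting:
  "" -> q0 [accept]
  "x" -> q2 [reject]
  "xy" -> q3 [accept]
  "xyx" -> q2 [reject]
  "xyxy" -> q3 [accept]
  "xyxyy" -> q1 [reject]
  "xyxyyy" -> q0 [accept]
  "xyxyyyx" -> q2 [reject]
  "xyxyyyxx" -> q1 [reject]

"xyxyyy"


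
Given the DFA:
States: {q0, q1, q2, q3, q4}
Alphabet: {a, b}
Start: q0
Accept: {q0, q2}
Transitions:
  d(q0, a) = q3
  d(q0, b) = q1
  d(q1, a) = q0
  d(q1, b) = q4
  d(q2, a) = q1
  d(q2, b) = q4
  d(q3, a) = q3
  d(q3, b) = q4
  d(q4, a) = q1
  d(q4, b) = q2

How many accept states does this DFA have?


Accept states listed: {q0, q2}
Counting: q0(1) q2(2)

2


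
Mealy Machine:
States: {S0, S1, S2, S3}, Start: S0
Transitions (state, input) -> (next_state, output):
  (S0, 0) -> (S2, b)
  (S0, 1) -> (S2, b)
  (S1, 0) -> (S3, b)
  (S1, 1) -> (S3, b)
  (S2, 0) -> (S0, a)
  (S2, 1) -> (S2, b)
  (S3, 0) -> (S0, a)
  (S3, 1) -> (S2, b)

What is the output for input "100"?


Step-by-step:
  (S0, 1) -> (S2, b)
  (S2, 0) -> (S0, a)
  (S0, 0) -> (S2, b)

"bab"


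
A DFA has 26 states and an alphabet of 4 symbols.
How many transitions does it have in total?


Each state has exactly one transition per symbol.
26 * 4 = 104

104


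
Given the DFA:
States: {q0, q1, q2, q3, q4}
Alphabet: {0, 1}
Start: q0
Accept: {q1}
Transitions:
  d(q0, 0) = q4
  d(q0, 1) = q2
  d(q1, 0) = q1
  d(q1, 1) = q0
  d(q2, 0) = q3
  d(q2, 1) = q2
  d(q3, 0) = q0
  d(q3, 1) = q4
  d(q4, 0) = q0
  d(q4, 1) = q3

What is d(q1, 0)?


Looking up transition d(q1, 0)

q1


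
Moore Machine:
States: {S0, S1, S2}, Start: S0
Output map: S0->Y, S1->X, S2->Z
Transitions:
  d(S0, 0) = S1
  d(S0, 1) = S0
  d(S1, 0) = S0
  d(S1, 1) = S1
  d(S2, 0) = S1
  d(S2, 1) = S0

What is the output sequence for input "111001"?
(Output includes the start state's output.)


Start: S0 (output Y)
  --1--> S0 (output Y)
  --1--> S0 (output Y)
  --1--> S0 (output Y)
  --0--> S1 (output X)
  --0--> S0 (output Y)
  --1--> S0 (output Y)

"YYYYXYY"


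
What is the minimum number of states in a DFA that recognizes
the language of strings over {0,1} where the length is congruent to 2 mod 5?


States track (length) mod 5.
Need 5 states: one per remainder 0..4; accept = remainder 2.

5


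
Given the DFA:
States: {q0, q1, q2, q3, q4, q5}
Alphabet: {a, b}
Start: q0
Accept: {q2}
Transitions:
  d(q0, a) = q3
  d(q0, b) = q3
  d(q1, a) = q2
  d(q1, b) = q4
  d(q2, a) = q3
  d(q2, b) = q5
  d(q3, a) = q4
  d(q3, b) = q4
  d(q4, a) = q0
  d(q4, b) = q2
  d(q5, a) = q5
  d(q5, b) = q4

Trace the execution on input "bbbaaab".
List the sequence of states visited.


Input: bbbaaab
d(q0, b) = q3
d(q3, b) = q4
d(q4, b) = q2
d(q2, a) = q3
d(q3, a) = q4
d(q4, a) = q0
d(q0, b) = q3


q0 -> q3 -> q4 -> q2 -> q3 -> q4 -> q0 -> q3


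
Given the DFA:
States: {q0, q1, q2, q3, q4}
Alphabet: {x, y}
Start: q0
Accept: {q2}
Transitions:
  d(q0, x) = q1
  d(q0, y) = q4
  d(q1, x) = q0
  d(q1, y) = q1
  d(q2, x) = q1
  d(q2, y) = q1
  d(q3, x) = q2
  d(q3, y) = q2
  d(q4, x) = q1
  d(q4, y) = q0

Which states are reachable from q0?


BFS from q0:
  layer 0: {q0}
  layer 1: {q1, q4}

{q0, q1, q4}


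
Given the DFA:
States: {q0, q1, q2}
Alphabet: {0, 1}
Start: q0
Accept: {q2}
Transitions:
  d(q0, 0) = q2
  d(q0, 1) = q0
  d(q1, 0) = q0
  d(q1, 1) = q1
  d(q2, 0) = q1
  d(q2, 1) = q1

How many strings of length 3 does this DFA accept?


Enumerating all length-3 strings:
  "000" -> q0 [reject]
  "001" -> q1 [reject]
  "010" -> q0 [reject]
  "011" -> q1 [reject]
  "100" -> q1 [reject]
  "101" -> q1 [reject]
  "110" -> q2 [accept]
  "111" -> q0 [reject]

1 out of 8


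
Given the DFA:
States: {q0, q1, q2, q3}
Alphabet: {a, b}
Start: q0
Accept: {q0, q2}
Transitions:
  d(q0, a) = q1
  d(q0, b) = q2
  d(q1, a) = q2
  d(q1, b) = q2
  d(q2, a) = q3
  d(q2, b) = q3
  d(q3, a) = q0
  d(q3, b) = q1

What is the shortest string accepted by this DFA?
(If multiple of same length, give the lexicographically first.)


BFS by string length (lex-first path to each state shown):
  len 0: q0<-""
Found accept state at length 0.

"" (empty string)


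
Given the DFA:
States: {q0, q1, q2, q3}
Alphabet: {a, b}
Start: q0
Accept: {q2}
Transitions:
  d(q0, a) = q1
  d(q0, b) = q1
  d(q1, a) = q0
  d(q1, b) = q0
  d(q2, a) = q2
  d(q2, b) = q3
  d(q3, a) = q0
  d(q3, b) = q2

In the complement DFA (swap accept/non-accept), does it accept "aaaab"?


Trace: q0 -> q1 -> q0 -> q1 -> q0 -> q1
Final: q1
Original accept: {q2}
Complement: q1 is not in original accept

Yes, complement accepts (original rejects)


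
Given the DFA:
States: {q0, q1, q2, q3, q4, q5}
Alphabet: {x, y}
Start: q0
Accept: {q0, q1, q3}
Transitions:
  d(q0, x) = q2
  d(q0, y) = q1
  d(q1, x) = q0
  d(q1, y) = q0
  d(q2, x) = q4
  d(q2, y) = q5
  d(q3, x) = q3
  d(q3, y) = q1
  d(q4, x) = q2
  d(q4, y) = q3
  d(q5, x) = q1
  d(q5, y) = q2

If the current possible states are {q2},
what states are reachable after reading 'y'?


Apply transition on 'y' from each current state:
  d(q2, y) = q5

{q5}


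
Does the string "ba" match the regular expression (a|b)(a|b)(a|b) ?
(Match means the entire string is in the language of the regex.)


|string| = 2; first = 'b'; last = 'a'

No, "ba" does not match (a|b)(a|b)(a|b)


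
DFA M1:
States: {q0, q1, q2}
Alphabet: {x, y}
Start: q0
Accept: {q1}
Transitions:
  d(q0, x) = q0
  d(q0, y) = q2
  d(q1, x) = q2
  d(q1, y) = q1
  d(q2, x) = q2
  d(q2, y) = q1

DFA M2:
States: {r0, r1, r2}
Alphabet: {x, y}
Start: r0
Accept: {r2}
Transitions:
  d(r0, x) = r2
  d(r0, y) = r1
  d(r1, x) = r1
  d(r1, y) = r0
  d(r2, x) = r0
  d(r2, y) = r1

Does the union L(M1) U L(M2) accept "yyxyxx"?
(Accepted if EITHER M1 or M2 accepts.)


M1: final=q2 accepted=False
M2: final=r1 accepted=False

No, union rejects (neither accepts)


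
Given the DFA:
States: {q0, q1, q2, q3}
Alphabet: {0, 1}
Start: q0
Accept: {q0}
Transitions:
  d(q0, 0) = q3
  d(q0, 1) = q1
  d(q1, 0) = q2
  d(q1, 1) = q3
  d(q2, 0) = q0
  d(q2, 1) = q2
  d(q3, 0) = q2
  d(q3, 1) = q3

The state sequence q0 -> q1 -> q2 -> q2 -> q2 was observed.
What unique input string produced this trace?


Trace back each transition to find the symbol:
  q0 --[1]--> q1
  q1 --[0]--> q2
  q2 --[1]--> q2
  q2 --[1]--> q2

"1011"


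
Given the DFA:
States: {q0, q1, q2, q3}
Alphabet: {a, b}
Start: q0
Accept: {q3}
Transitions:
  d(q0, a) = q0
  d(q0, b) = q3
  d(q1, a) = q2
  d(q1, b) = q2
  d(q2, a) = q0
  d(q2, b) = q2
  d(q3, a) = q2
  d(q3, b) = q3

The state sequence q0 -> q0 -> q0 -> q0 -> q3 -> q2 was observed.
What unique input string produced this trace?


Trace back each transition to find the symbol:
  q0 --[a]--> q0
  q0 --[a]--> q0
  q0 --[a]--> q0
  q0 --[b]--> q3
  q3 --[a]--> q2

"aaaba"


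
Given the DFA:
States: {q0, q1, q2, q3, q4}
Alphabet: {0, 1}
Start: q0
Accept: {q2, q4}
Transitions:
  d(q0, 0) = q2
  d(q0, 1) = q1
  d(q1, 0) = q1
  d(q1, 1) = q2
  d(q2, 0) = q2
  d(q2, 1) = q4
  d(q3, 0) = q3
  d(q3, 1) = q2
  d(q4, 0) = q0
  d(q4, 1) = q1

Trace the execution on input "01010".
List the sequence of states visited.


Input: 01010
d(q0, 0) = q2
d(q2, 1) = q4
d(q4, 0) = q0
d(q0, 1) = q1
d(q1, 0) = q1


q0 -> q2 -> q4 -> q0 -> q1 -> q1


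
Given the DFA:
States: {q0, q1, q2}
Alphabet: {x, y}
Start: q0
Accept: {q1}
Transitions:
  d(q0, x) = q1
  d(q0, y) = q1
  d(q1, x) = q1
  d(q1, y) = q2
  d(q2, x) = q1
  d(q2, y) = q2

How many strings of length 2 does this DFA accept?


Enumerating all length-2 strings:
  "xx" -> q1 [accept]
  "xy" -> q2 [reject]
  "yx" -> q1 [accept]
  "yy" -> q2 [reject]

2 out of 4


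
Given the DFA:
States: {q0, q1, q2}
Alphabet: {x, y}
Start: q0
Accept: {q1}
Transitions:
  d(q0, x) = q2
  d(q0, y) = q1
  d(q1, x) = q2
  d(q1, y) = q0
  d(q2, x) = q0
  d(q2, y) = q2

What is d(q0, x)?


Looking up transition d(q0, x)

q2


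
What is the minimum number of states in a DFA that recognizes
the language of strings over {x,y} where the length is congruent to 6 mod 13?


States track (length) mod 13.
Need 13 states: one per remainder 0..12; accept = remainder 6.

13


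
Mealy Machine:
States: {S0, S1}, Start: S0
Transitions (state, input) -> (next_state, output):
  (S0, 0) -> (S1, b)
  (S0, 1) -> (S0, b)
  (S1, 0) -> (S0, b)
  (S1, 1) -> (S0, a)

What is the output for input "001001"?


Step-by-step:
  (S0, 0) -> (S1, b)
  (S1, 0) -> (S0, b)
  (S0, 1) -> (S0, b)
  (S0, 0) -> (S1, b)
  (S1, 0) -> (S0, b)
  (S0, 1) -> (S0, b)

"bbbbbb"


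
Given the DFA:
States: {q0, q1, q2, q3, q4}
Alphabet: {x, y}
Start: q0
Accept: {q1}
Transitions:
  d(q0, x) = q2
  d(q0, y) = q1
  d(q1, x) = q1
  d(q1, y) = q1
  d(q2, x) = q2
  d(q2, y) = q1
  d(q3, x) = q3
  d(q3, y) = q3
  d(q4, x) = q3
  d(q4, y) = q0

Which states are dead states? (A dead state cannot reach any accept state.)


Forward reachability from each state:
  q0 -> reaches accept state q1 (live)
  q1 -> reaches accept state q1 (live)
  q2 -> reaches accept state q1 (live)
  q3 -> reaches {q3}, no accept state (dead)
  q4 -> reaches accept state q1 (live)

{q3}


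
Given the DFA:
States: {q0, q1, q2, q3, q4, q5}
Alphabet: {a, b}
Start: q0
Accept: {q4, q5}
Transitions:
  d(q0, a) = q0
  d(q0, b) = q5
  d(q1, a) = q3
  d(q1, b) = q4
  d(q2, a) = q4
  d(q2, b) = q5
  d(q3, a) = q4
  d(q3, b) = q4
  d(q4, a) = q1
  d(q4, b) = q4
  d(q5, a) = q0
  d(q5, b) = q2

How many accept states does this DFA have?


Accept states listed: {q4, q5}
Counting: q4(1) q5(2)

2


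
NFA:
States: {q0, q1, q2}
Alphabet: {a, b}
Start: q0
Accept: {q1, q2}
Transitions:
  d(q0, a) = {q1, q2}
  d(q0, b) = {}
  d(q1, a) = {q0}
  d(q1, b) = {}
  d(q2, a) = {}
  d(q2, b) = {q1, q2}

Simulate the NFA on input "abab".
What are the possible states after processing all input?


Start: {q0}
  --a--> {q1, q2}
  --b--> {q1, q2}
  --a--> {q0}
  --b--> {}

{} (empty set, no valid transitions)


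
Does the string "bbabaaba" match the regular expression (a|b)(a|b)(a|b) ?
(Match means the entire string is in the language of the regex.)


|string| = 8; first = 'b'; last = 'a'

No, "bbabaaba" does not match (a|b)(a|b)(a|b)


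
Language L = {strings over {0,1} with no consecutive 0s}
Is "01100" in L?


'00' occurs at index 3

No, "01100" is not in L


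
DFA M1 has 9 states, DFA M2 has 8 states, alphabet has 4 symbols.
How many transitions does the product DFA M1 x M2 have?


Product DFA has 9 * 8 = 72 states.
Each has 4 transitions: 72 * 4 = 288

288


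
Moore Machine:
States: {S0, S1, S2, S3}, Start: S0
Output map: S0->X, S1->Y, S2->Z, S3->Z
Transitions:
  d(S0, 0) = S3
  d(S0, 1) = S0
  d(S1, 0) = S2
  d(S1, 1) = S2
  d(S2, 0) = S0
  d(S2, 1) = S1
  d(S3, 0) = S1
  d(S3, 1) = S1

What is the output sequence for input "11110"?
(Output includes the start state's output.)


Start: S0 (output X)
  --1--> S0 (output X)
  --1--> S0 (output X)
  --1--> S0 (output X)
  --1--> S0 (output X)
  --0--> S3 (output Z)

"XXXXXZ"


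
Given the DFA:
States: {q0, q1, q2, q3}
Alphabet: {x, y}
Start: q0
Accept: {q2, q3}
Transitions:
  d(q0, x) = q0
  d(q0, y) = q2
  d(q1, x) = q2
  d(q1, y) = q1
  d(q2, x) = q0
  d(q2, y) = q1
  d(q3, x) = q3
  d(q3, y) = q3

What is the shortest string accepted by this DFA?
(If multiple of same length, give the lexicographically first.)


BFS by string length (lex-first path to each state shown):
  len 0: q0<-""
  len 1: q0<-"x", q2<-"y"
Found accept state at length 1.

"y"


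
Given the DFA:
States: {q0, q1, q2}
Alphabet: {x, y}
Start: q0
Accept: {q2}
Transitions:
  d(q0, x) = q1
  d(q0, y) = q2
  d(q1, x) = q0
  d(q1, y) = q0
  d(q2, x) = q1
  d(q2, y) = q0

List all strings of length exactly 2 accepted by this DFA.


All strings of length 2: 4 total
Accepted: 0

None


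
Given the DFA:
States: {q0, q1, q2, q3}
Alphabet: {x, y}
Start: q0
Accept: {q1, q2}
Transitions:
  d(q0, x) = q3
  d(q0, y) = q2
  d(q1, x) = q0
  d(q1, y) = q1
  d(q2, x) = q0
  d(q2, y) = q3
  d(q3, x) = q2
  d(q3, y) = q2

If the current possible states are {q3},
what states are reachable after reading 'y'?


Apply transition on 'y' from each current state:
  d(q3, y) = q2

{q2}


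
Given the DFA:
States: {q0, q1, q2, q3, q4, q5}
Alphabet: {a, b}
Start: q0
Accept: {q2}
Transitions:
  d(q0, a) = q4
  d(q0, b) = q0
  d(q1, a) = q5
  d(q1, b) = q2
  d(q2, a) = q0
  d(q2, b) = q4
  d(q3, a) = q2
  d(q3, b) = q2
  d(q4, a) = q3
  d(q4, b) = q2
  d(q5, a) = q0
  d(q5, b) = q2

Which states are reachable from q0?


BFS from q0:
  layer 0: {q0}
  layer 1: {q4}
  layer 2: {q2, q3}

{q0, q2, q3, q4}


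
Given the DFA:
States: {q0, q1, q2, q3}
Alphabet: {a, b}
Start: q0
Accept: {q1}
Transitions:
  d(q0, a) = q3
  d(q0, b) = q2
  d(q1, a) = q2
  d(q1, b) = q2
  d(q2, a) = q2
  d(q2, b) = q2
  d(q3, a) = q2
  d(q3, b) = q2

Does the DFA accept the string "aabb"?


Trace: q0 -> q3 -> q2 -> q2 -> q2
Final state: q2
Accept states: {q1}

No, rejected (final state q2 is not an accept state)


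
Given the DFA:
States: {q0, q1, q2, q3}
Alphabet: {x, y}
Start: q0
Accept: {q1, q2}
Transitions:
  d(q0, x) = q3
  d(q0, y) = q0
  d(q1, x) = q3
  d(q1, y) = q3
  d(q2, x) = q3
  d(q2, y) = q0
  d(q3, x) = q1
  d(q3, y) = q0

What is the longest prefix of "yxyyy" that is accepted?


Run the DFA, marking each prefix where the state is accepting:
  "" -> q0 [reject]
  "y" -> q0 [reject]
  "yx" -> q3 [reject]
  "yxy" -> q0 [reject]
  "yxyy" -> q0 [reject]
  "yxyyy" -> q0 [reject]

No prefix is accepted


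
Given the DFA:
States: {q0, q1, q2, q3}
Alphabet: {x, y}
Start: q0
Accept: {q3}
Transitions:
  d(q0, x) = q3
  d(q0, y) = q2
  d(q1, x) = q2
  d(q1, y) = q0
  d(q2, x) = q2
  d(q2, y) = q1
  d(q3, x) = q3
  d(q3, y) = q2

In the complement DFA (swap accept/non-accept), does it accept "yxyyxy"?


Trace: q0 -> q2 -> q2 -> q1 -> q0 -> q3 -> q2
Final: q2
Original accept: {q3}
Complement: q2 is not in original accept

Yes, complement accepts (original rejects)


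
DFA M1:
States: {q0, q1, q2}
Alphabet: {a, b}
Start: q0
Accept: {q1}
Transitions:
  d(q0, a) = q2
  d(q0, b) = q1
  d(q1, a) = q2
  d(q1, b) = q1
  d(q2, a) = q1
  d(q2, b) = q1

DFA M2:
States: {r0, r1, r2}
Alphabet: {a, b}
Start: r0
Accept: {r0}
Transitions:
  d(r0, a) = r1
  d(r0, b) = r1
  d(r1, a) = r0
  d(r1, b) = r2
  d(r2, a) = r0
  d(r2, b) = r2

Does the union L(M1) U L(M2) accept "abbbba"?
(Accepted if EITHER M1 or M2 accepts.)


M1: final=q2 accepted=False
M2: final=r0 accepted=True

Yes, union accepts


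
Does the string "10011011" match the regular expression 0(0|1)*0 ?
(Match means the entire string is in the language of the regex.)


|string| = 8; first = '1'; last = '1'

No, "10011011" does not match 0(0|1)*0


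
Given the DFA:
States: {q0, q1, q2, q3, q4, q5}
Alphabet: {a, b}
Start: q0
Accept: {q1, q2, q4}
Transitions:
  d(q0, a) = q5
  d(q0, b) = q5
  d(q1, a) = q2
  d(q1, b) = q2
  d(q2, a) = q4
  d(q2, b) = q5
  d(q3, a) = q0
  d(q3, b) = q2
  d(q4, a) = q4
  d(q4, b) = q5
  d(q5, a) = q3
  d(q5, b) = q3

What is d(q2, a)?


Looking up transition d(q2, a)

q4


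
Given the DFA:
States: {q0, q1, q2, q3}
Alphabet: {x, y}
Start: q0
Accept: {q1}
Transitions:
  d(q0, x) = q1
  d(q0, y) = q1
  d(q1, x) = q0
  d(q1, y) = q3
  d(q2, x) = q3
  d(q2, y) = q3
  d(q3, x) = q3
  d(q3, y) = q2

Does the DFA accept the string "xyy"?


Trace: q0 -> q1 -> q3 -> q2
Final state: q2
Accept states: {q1}

No, rejected (final state q2 is not an accept state)


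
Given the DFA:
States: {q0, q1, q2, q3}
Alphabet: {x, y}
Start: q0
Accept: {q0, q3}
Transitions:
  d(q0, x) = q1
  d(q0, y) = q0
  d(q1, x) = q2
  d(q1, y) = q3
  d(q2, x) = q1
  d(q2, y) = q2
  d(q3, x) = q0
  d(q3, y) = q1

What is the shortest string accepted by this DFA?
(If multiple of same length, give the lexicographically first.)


BFS by string length (lex-first path to each state shown):
  len 0: q0<-""
Found accept state at length 0.

"" (empty string)


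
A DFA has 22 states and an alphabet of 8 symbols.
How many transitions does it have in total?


Each state has exactly one transition per symbol.
22 * 8 = 176

176


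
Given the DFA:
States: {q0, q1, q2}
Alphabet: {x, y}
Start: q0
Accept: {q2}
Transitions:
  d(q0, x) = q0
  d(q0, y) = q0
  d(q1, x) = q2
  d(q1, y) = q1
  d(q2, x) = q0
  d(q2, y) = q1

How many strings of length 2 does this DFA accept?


Enumerating all length-2 strings:
  "xx" -> q0 [reject]
  "xy" -> q0 [reject]
  "yx" -> q0 [reject]
  "yy" -> q0 [reject]

0 out of 4


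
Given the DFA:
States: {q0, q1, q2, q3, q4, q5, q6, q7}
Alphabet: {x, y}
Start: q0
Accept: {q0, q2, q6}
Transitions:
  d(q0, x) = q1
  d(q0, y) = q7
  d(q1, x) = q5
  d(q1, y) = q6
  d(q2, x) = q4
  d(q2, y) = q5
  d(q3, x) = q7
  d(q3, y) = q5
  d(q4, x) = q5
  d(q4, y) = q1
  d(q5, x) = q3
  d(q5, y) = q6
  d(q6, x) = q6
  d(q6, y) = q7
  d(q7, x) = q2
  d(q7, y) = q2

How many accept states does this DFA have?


Accept states listed: {q0, q2, q6}
Counting: q0(1) q2(2) q6(3)

3


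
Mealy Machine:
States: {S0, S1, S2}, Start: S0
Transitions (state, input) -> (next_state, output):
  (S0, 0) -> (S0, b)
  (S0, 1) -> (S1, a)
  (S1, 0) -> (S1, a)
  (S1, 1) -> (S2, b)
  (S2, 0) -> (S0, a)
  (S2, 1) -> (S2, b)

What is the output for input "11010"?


Step-by-step:
  (S0, 1) -> (S1, a)
  (S1, 1) -> (S2, b)
  (S2, 0) -> (S0, a)
  (S0, 1) -> (S1, a)
  (S1, 0) -> (S1, a)

"abaaa"


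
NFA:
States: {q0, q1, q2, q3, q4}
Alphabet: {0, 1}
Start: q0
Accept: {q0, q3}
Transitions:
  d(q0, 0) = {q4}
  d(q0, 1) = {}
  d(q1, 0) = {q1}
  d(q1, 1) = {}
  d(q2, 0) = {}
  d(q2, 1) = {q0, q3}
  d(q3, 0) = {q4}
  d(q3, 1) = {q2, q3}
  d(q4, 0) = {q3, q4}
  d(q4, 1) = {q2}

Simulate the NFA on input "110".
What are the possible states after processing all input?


Start: {q0}
  --1--> {}
  --1--> {}
  --0--> {}

{} (empty set, no valid transitions)


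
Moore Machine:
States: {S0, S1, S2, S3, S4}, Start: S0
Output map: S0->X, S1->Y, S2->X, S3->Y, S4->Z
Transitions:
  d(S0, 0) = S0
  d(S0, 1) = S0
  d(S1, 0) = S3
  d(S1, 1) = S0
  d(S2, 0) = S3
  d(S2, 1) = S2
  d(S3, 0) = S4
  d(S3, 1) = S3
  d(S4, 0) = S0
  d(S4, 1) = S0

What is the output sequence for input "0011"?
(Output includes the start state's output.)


Start: S0 (output X)
  --0--> S0 (output X)
  --0--> S0 (output X)
  --1--> S0 (output X)
  --1--> S0 (output X)

"XXXXX"


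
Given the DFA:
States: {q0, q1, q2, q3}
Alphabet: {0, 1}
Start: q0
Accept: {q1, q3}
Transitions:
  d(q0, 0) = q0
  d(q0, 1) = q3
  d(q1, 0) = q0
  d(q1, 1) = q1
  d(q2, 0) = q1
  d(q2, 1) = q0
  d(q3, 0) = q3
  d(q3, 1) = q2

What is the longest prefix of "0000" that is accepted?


Run the DFA, marking each prefix where the state is accepting:
  "" -> q0 [reject]
  "0" -> q0 [reject]
  "00" -> q0 [reject]
  "000" -> q0 [reject]
  "0000" -> q0 [reject]

No prefix is accepted


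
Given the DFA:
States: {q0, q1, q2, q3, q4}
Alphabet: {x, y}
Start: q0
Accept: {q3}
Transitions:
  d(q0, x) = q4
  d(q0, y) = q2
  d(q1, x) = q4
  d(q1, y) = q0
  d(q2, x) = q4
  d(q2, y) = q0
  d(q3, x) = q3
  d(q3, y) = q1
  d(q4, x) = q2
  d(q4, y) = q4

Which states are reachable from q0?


BFS from q0:
  layer 0: {q0}
  layer 1: {q2, q4}

{q0, q2, q4}


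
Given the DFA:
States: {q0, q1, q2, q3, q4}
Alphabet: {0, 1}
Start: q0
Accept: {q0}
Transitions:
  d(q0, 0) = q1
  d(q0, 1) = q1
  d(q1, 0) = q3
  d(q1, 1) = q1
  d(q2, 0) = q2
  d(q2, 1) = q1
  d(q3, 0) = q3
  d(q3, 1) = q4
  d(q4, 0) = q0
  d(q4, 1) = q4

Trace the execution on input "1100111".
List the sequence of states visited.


Input: 1100111
d(q0, 1) = q1
d(q1, 1) = q1
d(q1, 0) = q3
d(q3, 0) = q3
d(q3, 1) = q4
d(q4, 1) = q4
d(q4, 1) = q4


q0 -> q1 -> q1 -> q3 -> q3 -> q4 -> q4 -> q4


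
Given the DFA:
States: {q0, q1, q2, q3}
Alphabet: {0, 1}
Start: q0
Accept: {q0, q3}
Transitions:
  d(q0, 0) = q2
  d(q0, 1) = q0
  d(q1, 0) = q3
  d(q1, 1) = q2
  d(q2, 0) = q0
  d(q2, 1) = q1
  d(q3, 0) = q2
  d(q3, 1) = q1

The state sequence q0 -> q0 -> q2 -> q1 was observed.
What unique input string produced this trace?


Trace back each transition to find the symbol:
  q0 --[1]--> q0
  q0 --[0]--> q2
  q2 --[1]--> q1

"101"


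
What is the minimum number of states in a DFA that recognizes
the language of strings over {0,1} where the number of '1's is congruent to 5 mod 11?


States track (count of '1') mod 11.
Need 11 states: one per remainder 0..10; accept = remainder 5.

11


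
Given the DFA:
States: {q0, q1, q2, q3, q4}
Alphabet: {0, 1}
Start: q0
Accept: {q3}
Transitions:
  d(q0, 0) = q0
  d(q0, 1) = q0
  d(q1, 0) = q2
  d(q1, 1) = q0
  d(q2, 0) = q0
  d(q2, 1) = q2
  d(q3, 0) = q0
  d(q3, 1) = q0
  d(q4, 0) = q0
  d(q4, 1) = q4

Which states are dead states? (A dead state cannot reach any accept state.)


Forward reachability from each state:
  q0 -> reaches {q0}, no accept state (dead)
  q1 -> reaches {q0, q1, q2}, no accept state (dead)
  q2 -> reaches {q0, q2}, no accept state (dead)
  q3 -> reaches accept state q3 (live)
  q4 -> reaches {q0, q4}, no accept state (dead)

{q0, q1, q2, q4}


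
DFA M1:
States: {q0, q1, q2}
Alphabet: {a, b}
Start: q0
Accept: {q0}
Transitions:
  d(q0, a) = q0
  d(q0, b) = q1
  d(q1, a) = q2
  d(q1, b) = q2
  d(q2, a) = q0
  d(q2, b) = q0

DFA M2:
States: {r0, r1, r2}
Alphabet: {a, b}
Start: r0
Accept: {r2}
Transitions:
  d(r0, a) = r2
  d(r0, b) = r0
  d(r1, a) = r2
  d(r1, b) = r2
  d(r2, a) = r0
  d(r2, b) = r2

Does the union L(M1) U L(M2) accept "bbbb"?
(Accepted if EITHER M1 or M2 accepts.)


M1: final=q1 accepted=False
M2: final=r0 accepted=False

No, union rejects (neither accepts)


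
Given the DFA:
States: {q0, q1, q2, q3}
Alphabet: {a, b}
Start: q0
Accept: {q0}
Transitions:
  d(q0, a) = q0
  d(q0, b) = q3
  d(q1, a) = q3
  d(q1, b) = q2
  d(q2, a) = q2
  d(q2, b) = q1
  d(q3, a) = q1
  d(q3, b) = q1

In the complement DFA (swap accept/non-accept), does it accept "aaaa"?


Trace: q0 -> q0 -> q0 -> q0 -> q0
Final: q0
Original accept: {q0}
Complement: q0 is in original accept

No, complement rejects (original accepts)


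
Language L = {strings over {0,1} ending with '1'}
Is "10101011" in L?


last symbol = '1'

Yes, "10101011" is in L


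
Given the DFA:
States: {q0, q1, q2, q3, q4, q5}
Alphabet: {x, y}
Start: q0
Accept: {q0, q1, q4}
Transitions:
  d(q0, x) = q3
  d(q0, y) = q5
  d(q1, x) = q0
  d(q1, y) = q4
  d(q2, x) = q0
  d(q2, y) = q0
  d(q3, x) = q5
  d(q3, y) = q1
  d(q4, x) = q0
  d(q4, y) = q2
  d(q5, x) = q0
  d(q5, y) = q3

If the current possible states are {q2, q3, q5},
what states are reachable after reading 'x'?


Apply transition on 'x' from each current state:
  d(q2, x) = q0
  d(q3, x) = q5
  d(q5, x) = q0

{q0, q5}


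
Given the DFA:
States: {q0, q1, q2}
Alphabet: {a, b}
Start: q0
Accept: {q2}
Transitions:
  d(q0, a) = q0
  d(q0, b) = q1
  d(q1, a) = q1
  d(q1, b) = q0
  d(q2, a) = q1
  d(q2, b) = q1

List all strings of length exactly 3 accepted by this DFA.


All strings of length 3: 8 total
Accepted: 0

None
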